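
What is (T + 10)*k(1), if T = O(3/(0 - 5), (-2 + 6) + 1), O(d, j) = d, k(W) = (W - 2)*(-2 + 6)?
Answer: -188/5 ≈ -37.600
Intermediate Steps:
k(W) = -8 + 4*W (k(W) = (-2 + W)*4 = -8 + 4*W)
T = -⅗ (T = 3/(0 - 5) = 3/(-5) = -⅕*3 = -⅗ ≈ -0.60000)
(T + 10)*k(1) = (-⅗ + 10)*(-8 + 4*1) = 47*(-8 + 4)/5 = (47/5)*(-4) = -188/5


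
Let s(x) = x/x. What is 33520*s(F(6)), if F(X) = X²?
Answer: 33520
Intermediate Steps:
s(x) = 1
33520*s(F(6)) = 33520*1 = 33520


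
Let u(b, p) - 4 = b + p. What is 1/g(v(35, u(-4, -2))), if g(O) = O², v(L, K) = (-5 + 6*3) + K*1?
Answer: 1/121 ≈ 0.0082645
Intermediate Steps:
u(b, p) = 4 + b + p (u(b, p) = 4 + (b + p) = 4 + b + p)
v(L, K) = 13 + K (v(L, K) = (-5 + 18) + K = 13 + K)
1/g(v(35, u(-4, -2))) = 1/((13 + (4 - 4 - 2))²) = 1/((13 - 2)²) = 1/(11²) = 1/121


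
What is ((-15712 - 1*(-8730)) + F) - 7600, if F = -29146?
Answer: -43728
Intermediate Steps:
((-15712 - 1*(-8730)) + F) - 7600 = ((-15712 - 1*(-8730)) - 29146) - 7600 = ((-15712 + 8730) - 29146) - 7600 = (-6982 - 29146) - 7600 = -36128 - 7600 = -43728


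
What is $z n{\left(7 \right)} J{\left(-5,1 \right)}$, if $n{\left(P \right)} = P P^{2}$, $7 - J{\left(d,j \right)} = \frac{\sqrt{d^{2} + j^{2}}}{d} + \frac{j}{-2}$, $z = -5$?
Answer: $- \frac{25725}{2} - 343 \sqrt{26} \approx -14611.0$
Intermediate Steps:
$J{\left(d,j \right)} = 7 + \frac{j}{2} - \frac{\sqrt{d^{2} + j^{2}}}{d}$ ($J{\left(d,j \right)} = 7 - \left(\frac{\sqrt{d^{2} + j^{2}}}{d} + \frac{j}{-2}\right) = 7 - \left(\frac{\sqrt{d^{2} + j^{2}}}{d} + j \left(- \frac{1}{2}\right)\right) = 7 - \left(\frac{\sqrt{d^{2} + j^{2}}}{d} - \frac{j}{2}\right) = 7 - \left(- \frac{j}{2} + \frac{\sqrt{d^{2} + j^{2}}}{d}\right) = 7 + \left(\frac{j}{2} - \frac{\sqrt{d^{2} + j^{2}}}{d}\right) = 7 + \frac{j}{2} - \frac{\sqrt{d^{2} + j^{2}}}{d}$)
$n{\left(P \right)} = P^{3}$
$z n{\left(7 \right)} J{\left(-5,1 \right)} = - 5 \cdot 7^{3} \left(7 + \frac{1}{2} \cdot 1 - \frac{\sqrt{\left(-5\right)^{2} + 1^{2}}}{-5}\right) = \left(-5\right) 343 \left(7 + \frac{1}{2} - - \frac{\sqrt{25 + 1}}{5}\right) = - 1715 \left(7 + \frac{1}{2} - - \frac{\sqrt{26}}{5}\right) = - 1715 \left(7 + \frac{1}{2} + \frac{\sqrt{26}}{5}\right) = - 1715 \left(\frac{15}{2} + \frac{\sqrt{26}}{5}\right) = - \frac{25725}{2} - 343 \sqrt{26}$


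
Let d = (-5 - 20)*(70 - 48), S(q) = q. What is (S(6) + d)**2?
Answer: 295936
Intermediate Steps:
d = -550 (d = -25*22 = -550)
(S(6) + d)**2 = (6 - 550)**2 = (-544)**2 = 295936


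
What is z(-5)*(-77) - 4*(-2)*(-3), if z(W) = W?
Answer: 361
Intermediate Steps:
z(-5)*(-77) - 4*(-2)*(-3) = -5*(-77) - 4*(-2)*(-3) = 385 + 8*(-3) = 385 - 24 = 361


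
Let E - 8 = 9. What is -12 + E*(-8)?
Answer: -148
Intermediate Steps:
E = 17 (E = 8 + 9 = 17)
-12 + E*(-8) = -12 + 17*(-8) = -12 - 136 = -148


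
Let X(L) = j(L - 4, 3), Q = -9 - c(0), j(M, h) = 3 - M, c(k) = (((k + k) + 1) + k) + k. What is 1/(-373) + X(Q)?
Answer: 6340/373 ≈ 16.997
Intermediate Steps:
c(k) = 1 + 4*k (c(k) = ((2*k + 1) + k) + k = ((1 + 2*k) + k) + k = (1 + 3*k) + k = 1 + 4*k)
Q = -10 (Q = -9 - (1 + 4*0) = -9 - (1 + 0) = -9 - 1*1 = -9 - 1 = -10)
X(L) = 7 - L (X(L) = 3 - (L - 4) = 3 - (-4 + L) = 3 + (4 - L) = 7 - L)
1/(-373) + X(Q) = 1/(-373) + (7 - 1*(-10)) = -1/373 + (7 + 10) = -1/373 + 17 = 6340/373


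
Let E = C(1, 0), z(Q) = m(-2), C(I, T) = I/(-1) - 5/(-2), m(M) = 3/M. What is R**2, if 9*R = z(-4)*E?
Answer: 1/16 ≈ 0.062500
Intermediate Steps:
C(I, T) = 5/2 - I (C(I, T) = I*(-1) - 5*(-1/2) = -I + 5/2 = 5/2 - I)
z(Q) = -3/2 (z(Q) = 3/(-2) = 3*(-1/2) = -3/2)
E = 3/2 (E = 5/2 - 1*1 = 5/2 - 1 = 3/2 ≈ 1.5000)
R = -1/4 (R = (-3/2*3/2)/9 = (1/9)*(-9/4) = -1/4 ≈ -0.25000)
R**2 = (-1/4)**2 = 1/16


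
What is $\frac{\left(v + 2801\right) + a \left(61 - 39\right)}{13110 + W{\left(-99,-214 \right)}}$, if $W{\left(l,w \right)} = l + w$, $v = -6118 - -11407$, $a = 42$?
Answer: $\frac{9014}{12797} \approx 0.70438$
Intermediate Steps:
$v = 5289$ ($v = -6118 + 11407 = 5289$)
$\frac{\left(v + 2801\right) + a \left(61 - 39\right)}{13110 + W{\left(-99,-214 \right)}} = \frac{\left(5289 + 2801\right) + 42 \left(61 - 39\right)}{13110 - 313} = \frac{8090 + 42 \cdot 22}{13110 - 313} = \frac{8090 + 924}{12797} = 9014 \cdot \frac{1}{12797} = \frac{9014}{12797}$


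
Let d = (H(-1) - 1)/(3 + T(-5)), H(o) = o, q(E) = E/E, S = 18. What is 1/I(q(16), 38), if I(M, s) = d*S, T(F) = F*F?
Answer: -7/9 ≈ -0.77778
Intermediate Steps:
T(F) = F²
q(E) = 1
d = -1/14 (d = (-1 - 1)/(3 + (-5)²) = -2/(3 + 25) = -2/28 = -2*1/28 = -1/14 ≈ -0.071429)
I(M, s) = -9/7 (I(M, s) = -1/14*18 = -9/7)
1/I(q(16), 38) = 1/(-9/7) = -7/9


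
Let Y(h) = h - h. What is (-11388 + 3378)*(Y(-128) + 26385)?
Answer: -211343850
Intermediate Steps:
Y(h) = 0
(-11388 + 3378)*(Y(-128) + 26385) = (-11388 + 3378)*(0 + 26385) = -8010*26385 = -211343850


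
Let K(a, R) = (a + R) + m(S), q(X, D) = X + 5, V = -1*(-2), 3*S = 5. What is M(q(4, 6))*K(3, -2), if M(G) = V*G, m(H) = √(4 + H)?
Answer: 18 + 6*√51 ≈ 60.849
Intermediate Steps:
S = 5/3 (S = (⅓)*5 = 5/3 ≈ 1.6667)
V = 2
q(X, D) = 5 + X
K(a, R) = R + a + √51/3 (K(a, R) = (a + R) + √(4 + 5/3) = (R + a) + √(17/3) = (R + a) + √51/3 = R + a + √51/3)
M(G) = 2*G
M(q(4, 6))*K(3, -2) = (2*(5 + 4))*(-2 + 3 + √51/3) = (2*9)*(1 + √51/3) = 18*(1 + √51/3) = 18 + 6*√51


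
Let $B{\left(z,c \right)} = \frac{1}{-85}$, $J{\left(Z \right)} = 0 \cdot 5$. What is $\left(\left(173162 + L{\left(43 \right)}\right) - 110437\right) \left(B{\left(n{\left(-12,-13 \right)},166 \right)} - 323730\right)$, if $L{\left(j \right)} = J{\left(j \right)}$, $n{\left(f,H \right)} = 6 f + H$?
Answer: $- \frac{345201404795}{17} \approx -2.0306 \cdot 10^{10}$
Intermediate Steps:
$J{\left(Z \right)} = 0$
$n{\left(f,H \right)} = H + 6 f$
$L{\left(j \right)} = 0$
$B{\left(z,c \right)} = - \frac{1}{85}$
$\left(\left(173162 + L{\left(43 \right)}\right) - 110437\right) \left(B{\left(n{\left(-12,-13 \right)},166 \right)} - 323730\right) = \left(\left(173162 + 0\right) - 110437\right) \left(- \frac{1}{85} - 323730\right) = \left(173162 - 110437\right) \left(- \frac{27517051}{85}\right) = 62725 \left(- \frac{27517051}{85}\right) = - \frac{345201404795}{17}$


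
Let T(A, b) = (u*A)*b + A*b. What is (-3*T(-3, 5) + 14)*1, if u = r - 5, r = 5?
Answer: 59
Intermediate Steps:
u = 0 (u = 5 - 5 = 0)
T(A, b) = A*b (T(A, b) = (0*A)*b + A*b = 0*b + A*b = 0 + A*b = A*b)
(-3*T(-3, 5) + 14)*1 = (-(-9)*5 + 14)*1 = (-3*(-15) + 14)*1 = (45 + 14)*1 = 59*1 = 59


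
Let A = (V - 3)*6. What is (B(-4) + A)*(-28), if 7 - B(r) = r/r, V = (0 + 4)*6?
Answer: -3696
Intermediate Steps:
V = 24 (V = 4*6 = 24)
B(r) = 6 (B(r) = 7 - r/r = 7 - 1*1 = 7 - 1 = 6)
A = 126 (A = (24 - 3)*6 = 21*6 = 126)
(B(-4) + A)*(-28) = (6 + 126)*(-28) = 132*(-28) = -3696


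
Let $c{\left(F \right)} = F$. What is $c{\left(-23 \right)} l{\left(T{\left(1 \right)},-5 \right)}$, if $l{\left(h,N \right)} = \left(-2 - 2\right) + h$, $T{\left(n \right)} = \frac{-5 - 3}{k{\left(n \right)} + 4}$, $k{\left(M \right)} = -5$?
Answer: $-92$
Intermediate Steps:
$T{\left(n \right)} = 8$ ($T{\left(n \right)} = \frac{-5 - 3}{-5 + 4} = - \frac{8}{-1} = \left(-8\right) \left(-1\right) = 8$)
$l{\left(h,N \right)} = -4 + h$
$c{\left(-23 \right)} l{\left(T{\left(1 \right)},-5 \right)} = - 23 \left(-4 + 8\right) = \left(-23\right) 4 = -92$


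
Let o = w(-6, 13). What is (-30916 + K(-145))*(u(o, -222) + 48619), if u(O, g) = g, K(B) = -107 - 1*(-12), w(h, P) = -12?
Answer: -1500839367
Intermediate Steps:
K(B) = -95 (K(B) = -107 + 12 = -95)
o = -12
(-30916 + K(-145))*(u(o, -222) + 48619) = (-30916 - 95)*(-222 + 48619) = -31011*48397 = -1500839367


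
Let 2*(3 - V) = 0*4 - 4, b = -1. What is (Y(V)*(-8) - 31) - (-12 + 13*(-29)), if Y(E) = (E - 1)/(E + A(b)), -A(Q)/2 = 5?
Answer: 1822/5 ≈ 364.40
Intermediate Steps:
A(Q) = -10 (A(Q) = -2*5 = -10)
V = 5 (V = 3 - (0*4 - 4)/2 = 3 - (0 - 4)/2 = 3 - 1/2*(-4) = 3 + 2 = 5)
Y(E) = (-1 + E)/(-10 + E) (Y(E) = (E - 1)/(E - 10) = (-1 + E)/(-10 + E))
(Y(V)*(-8) - 31) - (-12 + 13*(-29)) = (((-1 + 5)/(-10 + 5))*(-8) - 31) - (-12 + 13*(-29)) = ((4/(-5))*(-8) - 31) - (-12 - 377) = (-1/5*4*(-8) - 31) - 1*(-389) = (-4/5*(-8) - 31) + 389 = (32/5 - 31) + 389 = -123/5 + 389 = 1822/5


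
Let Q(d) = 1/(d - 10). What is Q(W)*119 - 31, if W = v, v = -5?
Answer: -584/15 ≈ -38.933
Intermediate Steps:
W = -5
Q(d) = 1/(-10 + d)
Q(W)*119 - 31 = 119/(-10 - 5) - 31 = 119/(-15) - 31 = -1/15*119 - 31 = -119/15 - 31 = -584/15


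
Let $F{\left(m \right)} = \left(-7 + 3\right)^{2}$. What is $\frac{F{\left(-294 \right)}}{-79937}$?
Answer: $- \frac{16}{79937} \approx -0.00020016$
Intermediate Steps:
$F{\left(m \right)} = 16$ ($F{\left(m \right)} = \left(-4\right)^{2} = 16$)
$\frac{F{\left(-294 \right)}}{-79937} = \frac{16}{-79937} = 16 \left(- \frac{1}{79937}\right) = - \frac{16}{79937}$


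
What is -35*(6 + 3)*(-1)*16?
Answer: 5040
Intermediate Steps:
-35*(6 + 3)*(-1)*16 = -315*(-1)*16 = -35*(-9)*16 = 315*16 = 5040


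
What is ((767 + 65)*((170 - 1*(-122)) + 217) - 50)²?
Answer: 179299739844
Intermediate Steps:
((767 + 65)*((170 - 1*(-122)) + 217) - 50)² = (832*((170 + 122) + 217) - 50)² = (832*(292 + 217) - 50)² = (832*509 - 50)² = (423488 - 50)² = 423438² = 179299739844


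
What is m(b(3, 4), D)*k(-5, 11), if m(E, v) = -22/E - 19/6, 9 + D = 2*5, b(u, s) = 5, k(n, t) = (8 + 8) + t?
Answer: -2043/10 ≈ -204.30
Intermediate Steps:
k(n, t) = 16 + t
D = 1 (D = -9 + 2*5 = -9 + 10 = 1)
m(E, v) = -19/6 - 22/E (m(E, v) = -22/E - 19*1/6 = -22/E - 19/6 = -19/6 - 22/E)
m(b(3, 4), D)*k(-5, 11) = (-19/6 - 22/5)*(16 + 11) = (-19/6 - 22*1/5)*27 = (-19/6 - 22/5)*27 = -227/30*27 = -2043/10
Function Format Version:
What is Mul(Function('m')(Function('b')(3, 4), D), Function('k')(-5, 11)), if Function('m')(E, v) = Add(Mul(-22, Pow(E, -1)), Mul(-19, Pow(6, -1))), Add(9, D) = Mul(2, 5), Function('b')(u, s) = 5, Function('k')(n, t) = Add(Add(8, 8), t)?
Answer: Rational(-2043, 10) ≈ -204.30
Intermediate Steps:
Function('k')(n, t) = Add(16, t)
D = 1 (D = Add(-9, Mul(2, 5)) = Add(-9, 10) = 1)
Function('m')(E, v) = Add(Rational(-19, 6), Mul(-22, Pow(E, -1))) (Function('m')(E, v) = Add(Mul(-22, Pow(E, -1)), Mul(-19, Rational(1, 6))) = Add(Mul(-22, Pow(E, -1)), Rational(-19, 6)) = Add(Rational(-19, 6), Mul(-22, Pow(E, -1))))
Mul(Function('m')(Function('b')(3, 4), D), Function('k')(-5, 11)) = Mul(Add(Rational(-19, 6), Mul(-22, Pow(5, -1))), Add(16, 11)) = Mul(Add(Rational(-19, 6), Mul(-22, Rational(1, 5))), 27) = Mul(Add(Rational(-19, 6), Rational(-22, 5)), 27) = Mul(Rational(-227, 30), 27) = Rational(-2043, 10)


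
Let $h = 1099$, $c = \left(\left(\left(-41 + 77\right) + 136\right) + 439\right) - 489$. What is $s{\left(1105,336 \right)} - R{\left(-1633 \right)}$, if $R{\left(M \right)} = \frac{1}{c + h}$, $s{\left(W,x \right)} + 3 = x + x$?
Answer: $\frac{816848}{1221} \approx 669.0$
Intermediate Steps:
$c = 122$ ($c = \left(\left(36 + 136\right) + 439\right) - 489 = \left(172 + 439\right) - 489 = 611 - 489 = 122$)
$s{\left(W,x \right)} = -3 + 2 x$ ($s{\left(W,x \right)} = -3 + \left(x + x\right) = -3 + 2 x$)
$R{\left(M \right)} = \frac{1}{1221}$ ($R{\left(M \right)} = \frac{1}{122 + 1099} = \frac{1}{1221}$)
$s{\left(1105,336 \right)} - R{\left(-1633 \right)} = \left(-3 + 2 \cdot 336\right) - \frac{1}{1221} = \left(-3 + 672\right) - \frac{1}{1221} = 669 - \frac{1}{1221} = \frac{816848}{1221}$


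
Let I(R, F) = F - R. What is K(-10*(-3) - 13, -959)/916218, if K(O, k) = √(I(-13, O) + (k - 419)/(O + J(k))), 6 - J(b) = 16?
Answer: 2*I*√511/3206763 ≈ 1.4099e-5*I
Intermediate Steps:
J(b) = -10 (J(b) = 6 - 1*16 = 6 - 16 = -10)
K(O, k) = √(13 + O + (-419 + k)/(-10 + O)) (K(O, k) = √((O - 1*(-13)) + (k - 419)/(O - 10)) = √((O + 13) + (-419 + k)/(-10 + O)) = √((13 + O) + (-419 + k)/(-10 + O)) = √(13 + O + (-419 + k)/(-10 + O)))
K(-10*(-3) - 13, -959)/916218 = √((-419 - 959 + (-10 + (-10*(-3) - 13))*(13 + (-10*(-3) - 13)))/(-10 + (-10*(-3) - 13)))/916218 = √((-419 - 959 + (-10 + (30 - 13))*(13 + (30 - 13)))/(-10 + (30 - 13)))*(1/916218) = √((-419 - 959 + (-10 + 17)*(13 + 17))/(-10 + 17))*(1/916218) = √((-419 - 959 + 7*30)/7)*(1/916218) = √((-419 - 959 + 210)/7)*(1/916218) = √((⅐)*(-1168))*(1/916218) = √(-1168/7)*(1/916218) = (4*I*√511/7)*(1/916218) = 2*I*√511/3206763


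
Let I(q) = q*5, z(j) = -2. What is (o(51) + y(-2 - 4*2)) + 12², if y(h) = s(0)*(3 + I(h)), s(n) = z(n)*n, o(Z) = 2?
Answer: 146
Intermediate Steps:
s(n) = -2*n
I(q) = 5*q
y(h) = 0 (y(h) = (-2*0)*(3 + 5*h) = 0*(3 + 5*h) = 0)
(o(51) + y(-2 - 4*2)) + 12² = (2 + 0) + 12² = 2 + 144 = 146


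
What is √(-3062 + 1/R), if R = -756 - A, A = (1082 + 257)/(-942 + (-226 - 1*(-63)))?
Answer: I*√12603566880583/64157 ≈ 55.335*I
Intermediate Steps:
A = -103/85 (A = 1339/(-942 + (-226 + 63)) = 1339/(-942 - 163) = 1339/(-1105) = 1339*(-1/1105) = -103/85 ≈ -1.2118)
R = -64157/85 (R = -756 - 1*(-103/85) = -756 + 103/85 = -64157/85 ≈ -754.79)
√(-3062 + 1/R) = √(-3062 + 1/(-64157/85)) = √(-3062 - 85/64157) = √(-196448819/64157) = I*√12603566880583/64157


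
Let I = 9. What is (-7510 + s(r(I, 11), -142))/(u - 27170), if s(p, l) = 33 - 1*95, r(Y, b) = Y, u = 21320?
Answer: 1262/975 ≈ 1.2944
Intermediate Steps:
s(p, l) = -62 (s(p, l) = 33 - 95 = -62)
(-7510 + s(r(I, 11), -142))/(u - 27170) = (-7510 - 62)/(21320 - 27170) = -7572/(-5850) = -7572*(-1/5850) = 1262/975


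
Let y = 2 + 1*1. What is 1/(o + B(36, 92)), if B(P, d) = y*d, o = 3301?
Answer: 1/3577 ≈ 0.00027956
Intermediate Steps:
y = 3 (y = 2 + 1 = 3)
B(P, d) = 3*d
1/(o + B(36, 92)) = 1/(3301 + 3*92) = 1/(3301 + 276) = 1/3577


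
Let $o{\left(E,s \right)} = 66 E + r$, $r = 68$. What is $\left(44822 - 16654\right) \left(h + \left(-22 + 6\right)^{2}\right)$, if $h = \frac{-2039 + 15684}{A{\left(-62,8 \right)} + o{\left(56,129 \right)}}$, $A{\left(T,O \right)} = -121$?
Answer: $\frac{26654054504}{3643} \approx 7.3165 \cdot 10^{6}$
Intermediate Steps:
$o{\left(E,s \right)} = 68 + 66 E$ ($o{\left(E,s \right)} = 66 E + 68 = 68 + 66 E$)
$h = \frac{13645}{3643}$ ($h = \frac{-2039 + 15684}{-121 + \left(68 + 66 \cdot 56\right)} = \frac{13645}{-121 + \left(68 + 3696\right)} = \frac{13645}{-121 + 3764} = \frac{13645}{3643} \approx 3.7455$)
$\left(44822 - 16654\right) \left(h + \left(-22 + 6\right)^{2}\right) = \left(44822 - 16654\right) \left(\frac{13645}{3643} + \left(-22 + 6\right)^{2}\right) = 28168 \left(\frac{13645}{3643} + \left(-16\right)^{2}\right) = 28168 \left(\frac{13645}{3643} + 256\right) = 28168 \cdot \frac{946253}{3643} = \frac{26654054504}{3643}$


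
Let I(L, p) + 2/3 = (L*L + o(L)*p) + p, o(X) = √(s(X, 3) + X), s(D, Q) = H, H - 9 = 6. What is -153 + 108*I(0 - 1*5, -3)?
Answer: 2151 - 324*√10 ≈ 1126.4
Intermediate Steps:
H = 15 (H = 9 + 6 = 15)
s(D, Q) = 15
o(X) = √(15 + X)
I(L, p) = -⅔ + p + L² + p*√(15 + L) (I(L, p) = -⅔ + ((L*L + √(15 + L)*p) + p) = -⅔ + ((L² + p*√(15 + L)) + p) = -⅔ + (p + L² + p*√(15 + L)) = -⅔ + p + L² + p*√(15 + L))
-153 + 108*I(0 - 1*5, -3) = -153 + 108*(-⅔ - 3 + (0 - 1*5)² - 3*√(15 + (0 - 1*5))) = -153 + 108*(-⅔ - 3 + (0 - 5)² - 3*√(15 + (0 - 5))) = -153 + 108*(-⅔ - 3 + (-5)² - 3*√(15 - 5)) = -153 + 108*(-⅔ - 3 + 25 - 3*√10) = -153 + 108*(64/3 - 3*√10) = -153 + (2304 - 324*√10) = 2151 - 324*√10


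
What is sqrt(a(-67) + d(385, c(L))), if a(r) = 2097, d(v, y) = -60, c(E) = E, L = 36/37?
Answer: sqrt(2037) ≈ 45.133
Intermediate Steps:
L = 36/37 (L = 36*(1/37) = 36/37 ≈ 0.97297)
sqrt(a(-67) + d(385, c(L))) = sqrt(2097 - 60) = sqrt(2037)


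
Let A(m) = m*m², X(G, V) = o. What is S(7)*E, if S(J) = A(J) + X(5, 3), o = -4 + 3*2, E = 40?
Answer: 13800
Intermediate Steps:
o = 2 (o = -4 + 6 = 2)
X(G, V) = 2
A(m) = m³
S(J) = 2 + J³ (S(J) = J³ + 2 = 2 + J³)
S(7)*E = (2 + 7³)*40 = (2 + 343)*40 = 345*40 = 13800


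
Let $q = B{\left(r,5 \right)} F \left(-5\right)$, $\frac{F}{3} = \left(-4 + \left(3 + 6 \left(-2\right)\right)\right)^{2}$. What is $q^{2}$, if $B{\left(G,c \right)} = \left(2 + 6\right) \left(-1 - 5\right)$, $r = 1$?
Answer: $14806022400$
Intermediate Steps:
$F = 507$ ($F = 3 \left(-4 + \left(3 + 6 \left(-2\right)\right)\right)^{2} = 3 \left(-4 + \left(3 - 12\right)\right)^{2} = 3 \left(-4 - 9\right)^{2} = 3 \left(-13\right)^{2} = 3 \cdot 169 = 507$)
$B{\left(G,c \right)} = -48$ ($B{\left(G,c \right)} = 8 \left(-6\right) = -48$)
$q = 121680$ ($q = \left(-48\right) 507 \left(-5\right) = \left(-24336\right) \left(-5\right) = 121680$)
$q^{2} = 121680^{2} = 14806022400$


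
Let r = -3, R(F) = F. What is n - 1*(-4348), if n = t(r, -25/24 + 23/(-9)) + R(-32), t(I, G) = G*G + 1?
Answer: 22446409/5184 ≈ 4329.9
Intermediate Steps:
t(I, G) = 1 + G**2 (t(I, G) = G**2 + 1 = 1 + G**2)
n = -93623/5184 (n = (1 + (-25/24 + 23/(-9))**2) - 32 = (1 + (-25*1/24 + 23*(-1/9))**2) - 32 = (1 + (-25/24 - 23/9)**2) - 32 = (1 + (-259/72)**2) - 32 = (1 + 67081/5184) - 32 = 72265/5184 - 32 = -93623/5184 ≈ -18.060)
n - 1*(-4348) = -93623/5184 - 1*(-4348) = -93623/5184 + 4348 = 22446409/5184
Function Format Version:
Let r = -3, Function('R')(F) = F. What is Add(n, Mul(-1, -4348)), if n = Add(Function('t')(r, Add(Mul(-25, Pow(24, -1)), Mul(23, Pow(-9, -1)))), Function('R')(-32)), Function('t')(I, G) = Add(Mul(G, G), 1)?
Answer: Rational(22446409, 5184) ≈ 4329.9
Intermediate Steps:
Function('t')(I, G) = Add(1, Pow(G, 2)) (Function('t')(I, G) = Add(Pow(G, 2), 1) = Add(1, Pow(G, 2)))
n = Rational(-93623, 5184) (n = Add(Add(1, Pow(Add(Mul(-25, Pow(24, -1)), Mul(23, Pow(-9, -1))), 2)), -32) = Add(Add(1, Pow(Add(Mul(-25, Rational(1, 24)), Mul(23, Rational(-1, 9))), 2)), -32) = Add(Add(1, Pow(Add(Rational(-25, 24), Rational(-23, 9)), 2)), -32) = Add(Add(1, Pow(Rational(-259, 72), 2)), -32) = Add(Add(1, Rational(67081, 5184)), -32) = Add(Rational(72265, 5184), -32) = Rational(-93623, 5184) ≈ -18.060)
Add(n, Mul(-1, -4348)) = Add(Rational(-93623, 5184), Mul(-1, -4348)) = Add(Rational(-93623, 5184), 4348) = Rational(22446409, 5184)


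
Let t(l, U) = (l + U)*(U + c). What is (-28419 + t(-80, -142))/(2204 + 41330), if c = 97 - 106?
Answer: 5103/43534 ≈ 0.11722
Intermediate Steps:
c = -9
t(l, U) = (-9 + U)*(U + l) (t(l, U) = (l + U)*(U - 9) = (U + l)*(-9 + U) = (-9 + U)*(U + l))
(-28419 + t(-80, -142))/(2204 + 41330) = (-28419 + ((-142)**2 - 9*(-142) - 9*(-80) - 142*(-80)))/(2204 + 41330) = (-28419 + (20164 + 1278 + 720 + 11360))/43534 = (-28419 + 33522)*(1/43534) = 5103*(1/43534) = 5103/43534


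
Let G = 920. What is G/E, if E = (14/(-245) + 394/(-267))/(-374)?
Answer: 803856900/3581 ≈ 2.2448e+5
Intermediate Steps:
E = 7162/1747515 (E = (14*(-1/245) + 394*(-1/267))*(-1/374) = (-2/35 - 394/267)*(-1/374) = -14324/9345*(-1/374) = 7162/1747515 ≈ 0.0040984)
G/E = 920/(7162/1747515) = 920*(1747515/7162) = 803856900/3581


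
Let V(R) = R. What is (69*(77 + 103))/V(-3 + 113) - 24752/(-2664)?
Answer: 447620/3663 ≈ 122.20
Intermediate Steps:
(69*(77 + 103))/V(-3 + 113) - 24752/(-2664) = (69*(77 + 103))/(-3 + 113) - 24752/(-2664) = (69*180)/110 - 24752*(-1/2664) = 12420*(1/110) + 3094/333 = 1242/11 + 3094/333 = 447620/3663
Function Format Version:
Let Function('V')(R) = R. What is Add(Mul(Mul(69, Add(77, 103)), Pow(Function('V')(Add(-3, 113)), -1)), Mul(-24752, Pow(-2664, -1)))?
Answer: Rational(447620, 3663) ≈ 122.20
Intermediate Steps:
Add(Mul(Mul(69, Add(77, 103)), Pow(Function('V')(Add(-3, 113)), -1)), Mul(-24752, Pow(-2664, -1))) = Add(Mul(Mul(69, Add(77, 103)), Pow(Add(-3, 113), -1)), Mul(-24752, Pow(-2664, -1))) = Add(Mul(Mul(69, 180), Pow(110, -1)), Mul(-24752, Rational(-1, 2664))) = Add(Mul(12420, Rational(1, 110)), Rational(3094, 333)) = Add(Rational(1242, 11), Rational(3094, 333)) = Rational(447620, 3663)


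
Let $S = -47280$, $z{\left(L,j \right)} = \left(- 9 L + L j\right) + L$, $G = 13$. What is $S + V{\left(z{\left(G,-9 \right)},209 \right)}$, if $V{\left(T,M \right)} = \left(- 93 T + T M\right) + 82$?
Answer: $-72834$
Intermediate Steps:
$z{\left(L,j \right)} = - 8 L + L j$
$V{\left(T,M \right)} = 82 - 93 T + M T$ ($V{\left(T,M \right)} = \left(- 93 T + M T\right) + 82 = 82 - 93 T + M T$)
$S + V{\left(z{\left(G,-9 \right)},209 \right)} = -47280 + \left(82 - 93 \cdot 13 \left(-8 - 9\right) + 209 \cdot 13 \left(-8 - 9\right)\right) = -47280 + \left(82 - 93 \cdot 13 \left(-17\right) + 209 \cdot 13 \left(-17\right)\right) = -47280 + \left(82 - -20553 + 209 \left(-221\right)\right) = -47280 + \left(82 + 20553 - 46189\right) = -47280 - 25554 = -72834$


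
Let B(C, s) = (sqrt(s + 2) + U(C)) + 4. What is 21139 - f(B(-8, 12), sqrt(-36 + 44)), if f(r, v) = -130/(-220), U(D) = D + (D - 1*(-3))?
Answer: 465045/22 ≈ 21138.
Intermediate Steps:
U(D) = 3 + 2*D (U(D) = D + (D + 3) = D + (3 + D) = 3 + 2*D)
B(C, s) = 7 + sqrt(2 + s) + 2*C (B(C, s) = (sqrt(s + 2) + (3 + 2*C)) + 4 = (sqrt(2 + s) + (3 + 2*C)) + 4 = (3 + sqrt(2 + s) + 2*C) + 4 = 7 + sqrt(2 + s) + 2*C)
f(r, v) = 13/22 (f(r, v) = -130*(-1/220) = 13/22)
21139 - f(B(-8, 12), sqrt(-36 + 44)) = 21139 - 1*13/22 = 21139 - 13/22 = 465045/22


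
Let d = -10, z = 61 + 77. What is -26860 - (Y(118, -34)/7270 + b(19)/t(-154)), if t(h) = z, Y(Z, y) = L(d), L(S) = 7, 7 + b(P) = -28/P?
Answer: -5565245177/207195 ≈ -26860.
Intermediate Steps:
z = 138
b(P) = -7 - 28/P
Y(Z, y) = 7
t(h) = 138
-26860 - (Y(118, -34)/7270 + b(19)/t(-154)) = -26860 - (7/7270 + (-7 - 28/19)/138) = -26860 - (7*(1/7270) + (-7 - 28*1/19)*(1/138)) = -26860 - (7/7270 + (-7 - 28/19)*(1/138)) = -26860 - (7/7270 - 161/19*1/138) = -26860 - (7/7270 - 7/114) = -26860 - 1*(-12523/207195) = -26860 + 12523/207195 = -5565245177/207195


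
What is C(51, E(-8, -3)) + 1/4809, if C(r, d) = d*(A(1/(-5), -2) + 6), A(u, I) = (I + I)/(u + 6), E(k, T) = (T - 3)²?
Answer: 26661125/139461 ≈ 191.17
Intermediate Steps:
E(k, T) = (-3 + T)²
A(u, I) = 2*I/(6 + u) (A(u, I) = (2*I)/(6 + u) = 2*I/(6 + u))
C(r, d) = 154*d/29 (C(r, d) = d*(2*(-2)/(6 + 1/(-5)) + 6) = d*(2*(-2)/(6 - ⅕) + 6) = d*(2*(-2)/(29/5) + 6) = d*(2*(-2)*(5/29) + 6) = d*(-20/29 + 6) = d*(154/29) = 154*d/29)
C(51, E(-8, -3)) + 1/4809 = 154*(-3 - 3)²/29 + 1/4809 = (154/29)*(-6)² + 1/4809 = (154/29)*36 + 1/4809 = 5544/29 + 1/4809 = 26661125/139461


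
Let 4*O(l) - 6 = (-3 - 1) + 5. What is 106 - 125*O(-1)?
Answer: -451/4 ≈ -112.75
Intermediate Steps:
O(l) = 7/4 (O(l) = 3/2 + ((-3 - 1) + 5)/4 = 3/2 + (-4 + 5)/4 = 3/2 + (¼)*1 = 3/2 + ¼ = 7/4)
106 - 125*O(-1) = 106 - 125*7/4 = 106 - 875/4 = -451/4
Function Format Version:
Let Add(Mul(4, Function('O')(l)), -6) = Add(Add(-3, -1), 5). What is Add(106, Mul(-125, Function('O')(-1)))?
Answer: Rational(-451, 4) ≈ -112.75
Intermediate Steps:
Function('O')(l) = Rational(7, 4) (Function('O')(l) = Add(Rational(3, 2), Mul(Rational(1, 4), Add(Add(-3, -1), 5))) = Add(Rational(3, 2), Mul(Rational(1, 4), Add(-4, 5))) = Add(Rational(3, 2), Mul(Rational(1, 4), 1)) = Add(Rational(3, 2), Rational(1, 4)) = Rational(7, 4))
Add(106, Mul(-125, Function('O')(-1))) = Add(106, Mul(-125, Rational(7, 4))) = Add(106, Rational(-875, 4)) = Rational(-451, 4)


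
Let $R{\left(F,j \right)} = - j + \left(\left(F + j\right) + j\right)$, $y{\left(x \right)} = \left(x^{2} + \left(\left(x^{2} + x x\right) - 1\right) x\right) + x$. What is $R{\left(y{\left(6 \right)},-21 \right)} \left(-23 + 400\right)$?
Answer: $168519$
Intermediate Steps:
$y{\left(x \right)} = x + x^{2} + x \left(-1 + 2 x^{2}\right)$ ($y{\left(x \right)} = \left(x^{2} + \left(\left(x^{2} + x^{2}\right) - 1\right) x\right) + x = \left(x^{2} + \left(2 x^{2} - 1\right) x\right) + x = \left(x^{2} + \left(-1 + 2 x^{2}\right) x\right) + x = \left(x^{2} + x \left(-1 + 2 x^{2}\right)\right) + x = x + x^{2} + x \left(-1 + 2 x^{2}\right)$)
$R{\left(F,j \right)} = F + j$ ($R{\left(F,j \right)} = - j + \left(F + 2 j\right) = F + j$)
$R{\left(y{\left(6 \right)},-21 \right)} \left(-23 + 400\right) = \left(6^{2} \left(1 + 2 \cdot 6\right) - 21\right) \left(-23 + 400\right) = \left(36 \left(1 + 12\right) - 21\right) 377 = \left(36 \cdot 13 - 21\right) 377 = \left(468 - 21\right) 377 = 447 \cdot 377 = 168519$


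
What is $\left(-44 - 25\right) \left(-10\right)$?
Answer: $690$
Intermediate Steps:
$\left(-44 - 25\right) \left(-10\right) = \left(-69\right) \left(-10\right) = 690$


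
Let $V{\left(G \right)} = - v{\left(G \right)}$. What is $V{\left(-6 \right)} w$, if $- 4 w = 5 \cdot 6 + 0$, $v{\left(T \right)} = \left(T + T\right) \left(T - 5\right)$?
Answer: $990$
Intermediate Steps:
$v{\left(T \right)} = 2 T \left(-5 + T\right)$
$V{\left(G \right)} = - 2 G \left(-5 + G\right)$
$w = - \frac{15}{2}$ ($w = - \frac{5 \cdot 6 + 0}{4} = - \frac{30 + 0}{4} = \left(- \frac{1}{4}\right) 30 = - \frac{15}{2} \approx -7.5$)
$V{\left(-6 \right)} w = 2 \left(-6\right) \left(5 - -6\right) \left(- \frac{15}{2}\right) = 2 \left(-6\right) \left(5 + 6\right) \left(- \frac{15}{2}\right) = 2 \left(-6\right) 11 \left(- \frac{15}{2}\right) = \left(-132\right) \left(- \frac{15}{2}\right) = 990$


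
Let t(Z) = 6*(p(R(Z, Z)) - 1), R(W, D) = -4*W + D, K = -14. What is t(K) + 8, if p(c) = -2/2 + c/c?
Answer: 2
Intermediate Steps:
R(W, D) = D - 4*W
p(c) = 0 (p(c) = -2*½ + 1 = -1 + 1 = 0)
t(Z) = -6 (t(Z) = 6*(0 - 1) = 6*(-1) = -6)
t(K) + 8 = -6 + 8 = 2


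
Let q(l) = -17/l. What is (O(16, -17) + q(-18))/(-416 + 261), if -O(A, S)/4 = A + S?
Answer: -89/2790 ≈ -0.031900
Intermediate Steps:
O(A, S) = -4*A - 4*S (O(A, S) = -4*(A + S) = -4*A - 4*S)
(O(16, -17) + q(-18))/(-416 + 261) = ((-4*16 - 4*(-17)) - 17/(-18))/(-416 + 261) = ((-64 + 68) - 17*(-1/18))/(-155) = (4 + 17/18)*(-1/155) = (89/18)*(-1/155) = -89/2790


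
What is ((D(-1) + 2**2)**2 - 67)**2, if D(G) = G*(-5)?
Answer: 196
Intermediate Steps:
D(G) = -5*G
((D(-1) + 2**2)**2 - 67)**2 = ((-5*(-1) + 2**2)**2 - 67)**2 = ((5 + 4)**2 - 67)**2 = (9**2 - 67)**2 = (81 - 67)**2 = 14**2 = 196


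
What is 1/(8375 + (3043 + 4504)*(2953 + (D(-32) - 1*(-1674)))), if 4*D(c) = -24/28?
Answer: 14/488974175 ≈ 2.8631e-8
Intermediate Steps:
D(c) = -3/14 (D(c) = (-24/28)/4 = (-24*1/28)/4 = (1/4)*(-6/7) = -3/14)
1/(8375 + (3043 + 4504)*(2953 + (D(-32) - 1*(-1674)))) = 1/(8375 + (3043 + 4504)*(2953 + (-3/14 - 1*(-1674)))) = 1/(8375 + 7547*(2953 + (-3/14 + 1674))) = 1/(8375 + 7547*(2953 + 23433/14)) = 1/(8375 + 7547*(64775/14)) = 1/(8375 + 488856925/14) = 1/(488974175/14) = 14/488974175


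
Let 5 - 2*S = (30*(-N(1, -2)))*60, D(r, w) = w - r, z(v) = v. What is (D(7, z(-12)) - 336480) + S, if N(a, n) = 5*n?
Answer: -690993/2 ≈ -3.4550e+5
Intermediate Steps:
S = -17995/2 (S = 5/2 - 30*(-5*(-2))*60/2 = 5/2 - 30*(-1*(-10))*60/2 = 5/2 - 30*10*60/2 = 5/2 - 150*60 = 5/2 - 1/2*18000 = 5/2 - 9000 = -17995/2 ≈ -8997.5)
(D(7, z(-12)) - 336480) + S = ((-12 - 1*7) - 336480) - 17995/2 = ((-12 - 7) - 336480) - 17995/2 = (-19 - 336480) - 17995/2 = -336499 - 17995/2 = -690993/2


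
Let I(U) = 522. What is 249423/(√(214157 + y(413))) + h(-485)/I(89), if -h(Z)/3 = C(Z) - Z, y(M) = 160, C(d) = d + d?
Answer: 485/174 + 83141*√23813/23813 ≈ 541.56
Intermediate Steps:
C(d) = 2*d
h(Z) = -3*Z (h(Z) = -3*(2*Z - Z) = -3*Z)
249423/(√(214157 + y(413))) + h(-485)/I(89) = 249423/(√(214157 + 160)) - 3*(-485)/522 = 249423/(√214317) + 1455*(1/522) = 249423/((3*√23813)) + 485/174 = 249423*(√23813/71439) + 485/174 = 83141*√23813/23813 + 485/174 = 485/174 + 83141*√23813/23813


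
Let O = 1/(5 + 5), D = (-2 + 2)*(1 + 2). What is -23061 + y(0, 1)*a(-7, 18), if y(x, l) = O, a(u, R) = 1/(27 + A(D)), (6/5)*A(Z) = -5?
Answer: -15796782/685 ≈ -23061.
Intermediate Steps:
D = 0 (D = 0*3 = 0)
A(Z) = -25/6 (A(Z) = (⅚)*(-5) = -25/6)
O = ⅒ (O = 1/10 = ⅒ ≈ 0.10000)
a(u, R) = 6/137 (a(u, R) = 1/(27 - 25/6) = 1/(137/6) = 6/137)
y(x, l) = ⅒
-23061 + y(0, 1)*a(-7, 18) = -23061 + (⅒)*(6/137) = -23061 + 3/685 = -15796782/685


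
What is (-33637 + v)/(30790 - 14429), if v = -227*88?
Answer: -53613/16361 ≈ -3.2769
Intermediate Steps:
v = -19976
(-33637 + v)/(30790 - 14429) = (-33637 - 19976)/(30790 - 14429) = -53613/16361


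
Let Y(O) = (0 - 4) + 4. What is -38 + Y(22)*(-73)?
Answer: -38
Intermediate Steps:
Y(O) = 0 (Y(O) = -4 + 4 = 0)
-38 + Y(22)*(-73) = -38 + 0*(-73) = -38 + 0 = -38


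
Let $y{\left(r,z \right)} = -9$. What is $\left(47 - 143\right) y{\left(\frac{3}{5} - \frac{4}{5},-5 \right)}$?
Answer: $864$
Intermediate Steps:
$\left(47 - 143\right) y{\left(\frac{3}{5} - \frac{4}{5},-5 \right)} = \left(47 - 143\right) \left(-9\right) = \left(-96\right) \left(-9\right) = 864$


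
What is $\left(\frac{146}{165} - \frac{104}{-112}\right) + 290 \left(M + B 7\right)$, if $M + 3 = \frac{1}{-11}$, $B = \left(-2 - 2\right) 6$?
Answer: $- \frac{114609611}{2310} \approx -49615.0$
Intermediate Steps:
$B = -24$ ($B = \left(-4\right) 6 = -24$)
$M = - \frac{34}{11}$ ($M = -3 + \frac{1}{-11} = -3 - \frac{1}{11} = - \frac{34}{11} \approx -3.0909$)
$\left(\frac{146}{165} - \frac{104}{-112}\right) + 290 \left(M + B 7\right) = \left(\frac{146}{165} - \frac{104}{-112}\right) + 290 \left(- \frac{34}{11} - 168\right) = \left(146 \cdot \frac{1}{165} - - \frac{13}{14}\right) + 290 \left(- \frac{34}{11} - 168\right) = \left(\frac{146}{165} + \frac{13}{14}\right) + 290 \left(- \frac{1882}{11}\right) = \frac{4189}{2310} - \frac{545780}{11} = - \frac{114609611}{2310}$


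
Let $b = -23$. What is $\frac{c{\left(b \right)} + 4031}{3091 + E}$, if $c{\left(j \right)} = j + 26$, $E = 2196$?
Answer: $\frac{4034}{5287} \approx 0.763$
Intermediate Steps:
$c{\left(j \right)} = 26 + j$
$\frac{c{\left(b \right)} + 4031}{3091 + E} = \frac{\left(26 - 23\right) + 4031}{3091 + 2196} = \frac{3 + 4031}{5287} = 4034 \cdot \frac{1}{5287} = \frac{4034}{5287}$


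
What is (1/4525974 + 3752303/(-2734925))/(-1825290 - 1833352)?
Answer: 16982823083197/45287400362694831900 ≈ 3.7500e-7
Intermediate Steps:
(1/4525974 + 3752303/(-2734925))/(-1825290 - 1833352) = (1/4525974 + 3752303*(-1/2734925))/(-3658642) = (1/4525974 - 3752303/2734925)*(-1/3658642) = -16982823083197/12378199441950*(-1/3658642) = 16982823083197/45287400362694831900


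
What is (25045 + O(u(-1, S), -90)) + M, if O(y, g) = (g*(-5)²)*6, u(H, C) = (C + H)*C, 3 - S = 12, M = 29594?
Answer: 41139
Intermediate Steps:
S = -9 (S = 3 - 1*12 = 3 - 12 = -9)
u(H, C) = C*(C + H)
O(y, g) = 150*g (O(y, g) = (g*25)*6 = (25*g)*6 = 150*g)
(25045 + O(u(-1, S), -90)) + M = (25045 + 150*(-90)) + 29594 = (25045 - 13500) + 29594 = 11545 + 29594 = 41139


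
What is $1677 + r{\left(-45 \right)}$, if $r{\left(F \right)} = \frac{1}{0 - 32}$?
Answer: $\frac{53663}{32} \approx 1677.0$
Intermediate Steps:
$r{\left(F \right)} = - \frac{1}{32}$ ($r{\left(F \right)} = \frac{1}{-32} = - \frac{1}{32}$)
$1677 + r{\left(-45 \right)} = 1677 - \frac{1}{32} = \frac{53663}{32}$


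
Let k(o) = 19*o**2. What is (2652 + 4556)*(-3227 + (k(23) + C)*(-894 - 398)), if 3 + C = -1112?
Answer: -83241869112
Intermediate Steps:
C = -1115 (C = -3 - 1112 = -1115)
(2652 + 4556)*(-3227 + (k(23) + C)*(-894 - 398)) = (2652 + 4556)*(-3227 + (19*23**2 - 1115)*(-894 - 398)) = 7208*(-3227 + (19*529 - 1115)*(-1292)) = 7208*(-3227 + (10051 - 1115)*(-1292)) = 7208*(-3227 + 8936*(-1292)) = 7208*(-3227 - 11545312) = 7208*(-11548539) = -83241869112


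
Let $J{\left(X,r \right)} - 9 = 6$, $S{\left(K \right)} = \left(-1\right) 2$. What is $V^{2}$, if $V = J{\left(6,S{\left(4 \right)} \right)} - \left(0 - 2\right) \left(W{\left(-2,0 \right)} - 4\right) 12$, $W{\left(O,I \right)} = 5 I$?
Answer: $6561$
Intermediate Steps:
$S{\left(K \right)} = -2$
$J{\left(X,r \right)} = 15$ ($J{\left(X,r \right)} = 9 + 6 = 15$)
$V = -81$ ($V = 15 - \left(0 - 2\right) \left(5 \cdot 0 - 4\right) 12 = 15 - - 2 \left(0 - 4\right) 12 = 15 - \left(-2\right) \left(-4\right) 12 = 15 - 8 \cdot 12 = 15 - 96 = -81$)
$V^{2} = \left(-81\right)^{2} = 6561$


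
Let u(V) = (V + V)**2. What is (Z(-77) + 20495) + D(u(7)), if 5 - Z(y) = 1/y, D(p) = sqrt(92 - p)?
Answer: 1578501/77 + 2*I*sqrt(26) ≈ 20500.0 + 10.198*I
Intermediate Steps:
u(V) = 4*V**2 (u(V) = (2*V)**2 = 4*V**2)
Z(y) = 5 - 1/y
(Z(-77) + 20495) + D(u(7)) = ((5 - 1/(-77)) + 20495) + sqrt(92 - 4*7**2) = ((5 - 1*(-1/77)) + 20495) + sqrt(92 - 4*49) = ((5 + 1/77) + 20495) + sqrt(92 - 1*196) = (386/77 + 20495) + sqrt(92 - 196) = 1578501/77 + sqrt(-104) = 1578501/77 + 2*I*sqrt(26)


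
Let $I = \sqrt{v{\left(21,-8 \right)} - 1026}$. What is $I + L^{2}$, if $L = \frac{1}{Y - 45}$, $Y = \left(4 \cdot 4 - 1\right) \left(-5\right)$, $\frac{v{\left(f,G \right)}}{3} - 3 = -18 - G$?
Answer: $\frac{1}{14400} + i \sqrt{1047} \approx 6.9444 \cdot 10^{-5} + 32.357 i$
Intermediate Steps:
$v{\left(f,G \right)} = -45 - 3 G$ ($v{\left(f,G \right)} = 9 + 3 \left(-18 - G\right) = 9 - \left(54 + 3 G\right) = -45 - 3 G$)
$I = i \sqrt{1047}$ ($I = \sqrt{\left(-45 - -24\right) - 1026} = \sqrt{\left(-45 + 24\right) - 1026} = \sqrt{-21 - 1026} = \sqrt{-1047} = i \sqrt{1047} \approx 32.357 i$)
$Y = -75$ ($Y = \left(16 - 1\right) \left(-5\right) = 15 \left(-5\right) = -75$)
$L = - \frac{1}{120}$ ($L = \frac{1}{-75 - 45} = \frac{1}{-120} = - \frac{1}{120} \approx -0.0083333$)
$I + L^{2} = i \sqrt{1047} + \left(- \frac{1}{120}\right)^{2} = i \sqrt{1047} + \frac{1}{14400} = \frac{1}{14400} + i \sqrt{1047}$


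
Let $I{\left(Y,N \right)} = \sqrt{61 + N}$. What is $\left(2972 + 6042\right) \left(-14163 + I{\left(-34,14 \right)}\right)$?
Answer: $-127665282 + 45070 \sqrt{3} \approx -1.2759 \cdot 10^{8}$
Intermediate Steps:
$\left(2972 + 6042\right) \left(-14163 + I{\left(-34,14 \right)}\right) = \left(2972 + 6042\right) \left(-14163 + \sqrt{61 + 14}\right) = 9014 \left(-14163 + \sqrt{75}\right) = 9014 \left(-14163 + 5 \sqrt{3}\right) = -127665282 + 45070 \sqrt{3}$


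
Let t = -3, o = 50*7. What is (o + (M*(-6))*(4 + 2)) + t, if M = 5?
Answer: 167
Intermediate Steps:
o = 350
(o + (M*(-6))*(4 + 2)) + t = (350 + (5*(-6))*(4 + 2)) - 3 = (350 - 30*6) - 3 = (350 - 180) - 3 = 170 - 3 = 167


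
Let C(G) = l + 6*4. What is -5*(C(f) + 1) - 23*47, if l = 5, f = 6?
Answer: -1231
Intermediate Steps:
C(G) = 29 (C(G) = 5 + 6*4 = 5 + 24 = 29)
-5*(C(f) + 1) - 23*47 = -5*(29 + 1) - 23*47 = -5*30 - 1081 = -150 - 1081 = -1231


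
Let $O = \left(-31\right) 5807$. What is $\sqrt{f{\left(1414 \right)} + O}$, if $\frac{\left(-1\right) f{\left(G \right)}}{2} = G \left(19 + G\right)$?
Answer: $i \sqrt{4232541} \approx 2057.3 i$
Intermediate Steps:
$f{\left(G \right)} = - 2 G \left(19 + G\right)$
$O = -180017$
$\sqrt{f{\left(1414 \right)} + O} = \sqrt{\left(-2\right) 1414 \left(19 + 1414\right) - 180017} = \sqrt{\left(-2\right) 1414 \cdot 1433 - 180017} = \sqrt{-4052524 - 180017} = \sqrt{-4232541} = i \sqrt{4232541}$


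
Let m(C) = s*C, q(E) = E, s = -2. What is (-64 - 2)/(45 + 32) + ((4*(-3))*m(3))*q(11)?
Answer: 5538/7 ≈ 791.14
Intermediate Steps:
m(C) = -2*C
(-64 - 2)/(45 + 32) + ((4*(-3))*m(3))*q(11) = (-64 - 2)/(45 + 32) + ((4*(-3))*(-2*3))*11 = -66/77 - 12*(-6)*11 = -66*1/77 + 72*11 = -6/7 + 792 = 5538/7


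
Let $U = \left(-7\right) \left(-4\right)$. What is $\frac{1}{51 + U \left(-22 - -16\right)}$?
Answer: $- \frac{1}{117} \approx -0.008547$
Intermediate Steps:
$U = 28$
$\frac{1}{51 + U \left(-22 - -16\right)} = \frac{1}{51 + 28 \left(-22 - -16\right)} = \frac{1}{51 + 28 \left(-22 + 16\right)} = \frac{1}{51 + 28 \left(-6\right)} = \frac{1}{51 - 168} = \frac{1}{-117} = - \frac{1}{117}$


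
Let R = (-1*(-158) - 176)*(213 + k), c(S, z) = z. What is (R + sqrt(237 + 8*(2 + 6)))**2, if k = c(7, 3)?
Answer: (3888 - sqrt(301))**2 ≈ 1.4982e+7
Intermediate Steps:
k = 3
R = -3888 (R = (-1*(-158) - 176)*(213 + 3) = (158 - 176)*216 = -18*216 = -3888)
(R + sqrt(237 + 8*(2 + 6)))**2 = (-3888 + sqrt(237 + 8*(2 + 6)))**2 = (-3888 + sqrt(237 + 8*8))**2 = (-3888 + sqrt(237 + 64))**2 = (-3888 + sqrt(301))**2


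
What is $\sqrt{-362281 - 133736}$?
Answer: $3 i \sqrt{55113} \approx 704.29 i$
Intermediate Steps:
$\sqrt{-362281 - 133736} = \sqrt{-496017} = 3 i \sqrt{55113}$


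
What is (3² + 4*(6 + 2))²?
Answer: 1681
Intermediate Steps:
(3² + 4*(6 + 2))² = (9 + 4*8)² = (9 + 32)² = 41² = 1681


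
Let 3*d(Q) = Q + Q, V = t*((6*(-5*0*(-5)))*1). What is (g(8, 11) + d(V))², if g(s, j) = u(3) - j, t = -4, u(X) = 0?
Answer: 121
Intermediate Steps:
g(s, j) = -j (g(s, j) = 0 - j = -j)
V = 0 (V = -4*6*(-5*0*(-5)) = -4*6*(0*(-5)) = -4*6*0 = -0 = -4*0 = 0)
d(Q) = 2*Q/3 (d(Q) = (Q + Q)/3 = (2*Q)/3 = 2*Q/3)
(g(8, 11) + d(V))² = (-1*11 + (⅔)*0)² = (-11 + 0)² = (-11)² = 121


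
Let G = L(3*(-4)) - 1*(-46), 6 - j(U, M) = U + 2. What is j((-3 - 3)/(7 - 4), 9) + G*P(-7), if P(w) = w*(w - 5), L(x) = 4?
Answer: 4206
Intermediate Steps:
j(U, M) = 4 - U (j(U, M) = 6 - (U + 2) = 6 - (2 + U) = 6 + (-2 - U) = 4 - U)
P(w) = w*(-5 + w)
G = 50 (G = 4 - 1*(-46) = 4 + 46 = 50)
j((-3 - 3)/(7 - 4), 9) + G*P(-7) = (4 - (-3 - 3)/(7 - 4)) + 50*(-7*(-5 - 7)) = (4 - (-6)/3) + 50*(-7*(-12)) = (4 - (-6)/3) + 50*84 = (4 - 1*(-2)) + 4200 = (4 + 2) + 4200 = 6 + 4200 = 4206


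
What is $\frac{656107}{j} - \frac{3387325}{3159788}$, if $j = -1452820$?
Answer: $- \frac{874291566477}{573825400270} \approx -1.5236$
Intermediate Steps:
$\frac{656107}{j} - \frac{3387325}{3159788} = \frac{656107}{-1452820} - \frac{3387325}{3159788} = 656107 \left(- \frac{1}{1452820}\right) - \frac{3387325}{3159788} = - \frac{656107}{1452820} - \frac{3387325}{3159788} = - \frac{874291566477}{573825400270}$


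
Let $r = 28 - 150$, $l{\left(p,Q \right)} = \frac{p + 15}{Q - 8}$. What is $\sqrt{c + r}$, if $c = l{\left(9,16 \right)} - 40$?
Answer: $i \sqrt{159} \approx 12.61 i$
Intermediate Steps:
$l{\left(p,Q \right)} = \frac{15 + p}{-8 + Q}$
$r = -122$
$c = -37$ ($c = \frac{15 + 9}{-8 + 16} - 40 = \frac{1}{8} \cdot 24 - 40 = 3 - 40 = -37$)
$\sqrt{c + r} = \sqrt{-37 - 122} = \sqrt{-159} = i \sqrt{159}$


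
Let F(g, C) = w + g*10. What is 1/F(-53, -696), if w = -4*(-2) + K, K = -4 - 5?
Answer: -1/531 ≈ -0.0018832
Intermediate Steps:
K = -9
w = -1 (w = -4*(-2) - 9 = 8 - 9 = -1)
F(g, C) = -1 + 10*g (F(g, C) = -1 + g*10 = -1 + 10*g)
1/F(-53, -696) = 1/(-1 + 10*(-53)) = 1/(-1 - 530) = 1/(-531) = -1/531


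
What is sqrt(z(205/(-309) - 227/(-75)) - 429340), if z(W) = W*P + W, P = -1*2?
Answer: 2*I*sqrt(256212738651)/1545 ≈ 655.24*I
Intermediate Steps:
P = -2
z(W) = -W (z(W) = W*(-2) + W = -2*W + W = -W)
sqrt(z(205/(-309) - 227/(-75)) - 429340) = sqrt(-(205/(-309) - 227/(-75)) - 429340) = sqrt(-(205*(-1/309) - 227*(-1/75)) - 429340) = sqrt(-(-205/309 + 227/75) - 429340) = sqrt(-1*18256/7725 - 429340) = sqrt(-18256/7725 - 429340) = sqrt(-3316669756/7725) = 2*I*sqrt(256212738651)/1545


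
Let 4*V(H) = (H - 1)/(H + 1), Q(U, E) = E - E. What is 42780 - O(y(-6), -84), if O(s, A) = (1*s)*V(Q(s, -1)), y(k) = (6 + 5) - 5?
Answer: 85563/2 ≈ 42782.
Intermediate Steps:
Q(U, E) = 0
V(H) = (-1 + H)/(4*(1 + H)) (V(H) = ((H - 1)/(H + 1))/4 = ((-1 + H)/(1 + H))/4 = (-1 + H)/(4*(1 + H)))
y(k) = 6 (y(k) = 11 - 5 = 6)
O(s, A) = -s/4 (O(s, A) = (1*s)*((-1 + 0)/(4*(1 + 0))) = s*((¼)*(-1)/1) = s*((¼)*1*(-1)) = s*(-¼) = -s/4)
42780 - O(y(-6), -84) = 42780 - (-1)*6/4 = 42780 - 1*(-3/2) = 42780 + 3/2 = 85563/2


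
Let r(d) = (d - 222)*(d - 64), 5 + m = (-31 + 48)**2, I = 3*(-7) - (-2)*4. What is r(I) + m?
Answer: 18379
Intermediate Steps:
I = -13 (I = -21 - 1*(-8) = -21 + 8 = -13)
m = 284 (m = -5 + (-31 + 48)**2 = -5 + 17**2 = -5 + 289 = 284)
r(d) = (-222 + d)*(-64 + d)
r(I) + m = (14208 + (-13)**2 - 286*(-13)) + 284 = (14208 + 169 + 3718) + 284 = 18095 + 284 = 18379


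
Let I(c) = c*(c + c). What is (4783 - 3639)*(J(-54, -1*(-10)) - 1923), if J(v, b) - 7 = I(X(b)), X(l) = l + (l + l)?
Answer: -132704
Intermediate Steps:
X(l) = 3*l (X(l) = l + 2*l = 3*l)
I(c) = 2*c² (I(c) = c*(2*c) = 2*c²)
J(v, b) = 7 + 18*b² (J(v, b) = 7 + 2*(3*b)² = 7 + 2*(9*b²) = 7 + 18*b²)
(4783 - 3639)*(J(-54, -1*(-10)) - 1923) = (4783 - 3639)*((7 + 18*(-1*(-10))²) - 1923) = 1144*((7 + 18*10²) - 1923) = 1144*((7 + 18*100) - 1923) = 1144*((7 + 1800) - 1923) = 1144*(1807 - 1923) = 1144*(-116) = -132704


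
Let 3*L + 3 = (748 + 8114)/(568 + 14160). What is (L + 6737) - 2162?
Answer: 4812059/1052 ≈ 4574.2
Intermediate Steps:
L = -841/1052 (L = -1 + ((748 + 8114)/(568 + 14160))/3 = -1 + (8862/14728)/3 = -1 + (8862*(1/14728))/3 = -1 + (⅓)*(633/1052) = -1 + 211/1052 = -841/1052 ≈ -0.79943)
(L + 6737) - 2162 = (-841/1052 + 6737) - 2162 = 7086483/1052 - 2162 = 4812059/1052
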